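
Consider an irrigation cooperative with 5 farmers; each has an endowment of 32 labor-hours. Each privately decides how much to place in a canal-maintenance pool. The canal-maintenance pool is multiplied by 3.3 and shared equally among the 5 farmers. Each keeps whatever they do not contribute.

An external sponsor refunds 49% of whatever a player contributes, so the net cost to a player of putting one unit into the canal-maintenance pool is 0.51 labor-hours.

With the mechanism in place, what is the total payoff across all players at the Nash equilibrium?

606.40 labor-hours

Under the mechanism each unit contributed yields (3.3/5) / 0.51 = 1.2941 back to its contributor per unit of net cost, which exceeds 1, making full contribution the dominant choice for everyone.
At the Nash equilibrium everyone contributes 32. Group total payoff = 5 × (32 × 0.49 + 3.3 × 32) = 606.40.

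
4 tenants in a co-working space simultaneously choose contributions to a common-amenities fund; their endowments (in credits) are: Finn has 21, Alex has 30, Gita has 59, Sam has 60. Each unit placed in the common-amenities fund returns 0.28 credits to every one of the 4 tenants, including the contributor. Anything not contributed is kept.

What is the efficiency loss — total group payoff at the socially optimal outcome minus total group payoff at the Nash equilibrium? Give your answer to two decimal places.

20.40 credits

The private return per contributed unit is 0.28 < 1 for everyone, so the Nash equilibrium is zero contribution and the group total is Σ E_j = 21 + 30 + 59 + 60 = 170.
Each contributed unit returns 1.120 to the group, so the social optimum is full contribution by everyone: group total = 1.120 × 170 = 190.40.
Efficiency loss = (1.120 − 1) × 170 = 20.40.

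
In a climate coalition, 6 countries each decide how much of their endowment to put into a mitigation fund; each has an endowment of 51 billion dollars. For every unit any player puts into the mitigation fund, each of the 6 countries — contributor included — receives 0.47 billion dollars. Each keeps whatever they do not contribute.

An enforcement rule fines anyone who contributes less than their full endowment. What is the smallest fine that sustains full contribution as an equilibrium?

27.03 billion dollars

Given the others contribute fully, the best deviation is to contribute 0 (any partial contribution still incurs the fine and gives up units whose private return 0.47 is below 1).
Deviating from 51 to 0 saves 51 billion dollars but forfeits the deviator's share of the drop in the mitigation fund: 0.47 × 51 = 23.97.
So the deviation gain is 51 − 23.97 = 27.03, and the fine must be at least 27.03 billion dollars to wipe it out.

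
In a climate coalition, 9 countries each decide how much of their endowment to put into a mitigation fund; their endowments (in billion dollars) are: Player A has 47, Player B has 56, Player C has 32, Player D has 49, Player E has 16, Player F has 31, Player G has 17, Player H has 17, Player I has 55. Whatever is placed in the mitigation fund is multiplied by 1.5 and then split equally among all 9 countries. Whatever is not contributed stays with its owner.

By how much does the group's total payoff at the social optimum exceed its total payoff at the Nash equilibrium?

The private return per contributed unit is 1.5/9 = 0.1667 < 1 for every player regardless of endowment, so the Nash equilibrium is zero contribution and the group total is Σ E_j = 47 + 56 + 32 + 49 + 16 + 31 + 17 + 17 + 55 = 320.
Each contributed unit returns 1.500 to the group, so the social optimum is full contribution by everyone: group total = 1.500 × 320 = 480.00.
Efficiency loss = (1.500 − 1) × 320 = 160.00.

160.00 billion dollars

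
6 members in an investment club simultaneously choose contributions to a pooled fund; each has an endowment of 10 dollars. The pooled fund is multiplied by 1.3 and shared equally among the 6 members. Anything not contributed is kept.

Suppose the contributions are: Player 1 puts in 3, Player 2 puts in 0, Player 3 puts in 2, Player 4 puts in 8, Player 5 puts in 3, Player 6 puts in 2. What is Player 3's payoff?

11.90 dollars

Total contributed: 3 + 0 + 2 + 8 + 3 + 2 = 18.
Each receives 1.3 × 18 / 6 = 3.90 from the pooled fund.
Player 3 keeps 10 − 2 = 8, so Player 3's payoff is 8 + 3.90 = 11.90.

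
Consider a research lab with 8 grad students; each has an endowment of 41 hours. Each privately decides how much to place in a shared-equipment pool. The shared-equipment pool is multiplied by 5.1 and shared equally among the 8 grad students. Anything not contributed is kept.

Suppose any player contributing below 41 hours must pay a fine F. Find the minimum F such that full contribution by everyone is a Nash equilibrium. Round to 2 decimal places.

Given the others contribute fully, the best deviation is to contribute 0 (any partial contribution still incurs the fine and gives up units whose private return 0.6375 is below 1).
Deviating from 41 to 0 saves 41 hours but forfeits the deviator's share of the drop in the shared-equipment pool: 5.1/8 × 41 = 26.14.
So the deviation gain is 41 − 26.14 = 14.86, and the fine must be at least 14.86 hours to wipe it out.

14.86 hours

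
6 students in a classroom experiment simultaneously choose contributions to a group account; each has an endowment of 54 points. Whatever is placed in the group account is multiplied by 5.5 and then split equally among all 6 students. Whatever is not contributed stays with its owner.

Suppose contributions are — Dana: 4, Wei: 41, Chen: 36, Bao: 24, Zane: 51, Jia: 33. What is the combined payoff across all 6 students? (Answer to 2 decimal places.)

Total contributed: 4 + 41 + 36 + 24 + 51 + 33 = 189; total kept: 6 × 54 − 189 = 135.
The group account pays out 5.5 × 189 = 1039.50 in aggregate.
Group total = 135 + 1039.50 = 1174.50.

1174.50 points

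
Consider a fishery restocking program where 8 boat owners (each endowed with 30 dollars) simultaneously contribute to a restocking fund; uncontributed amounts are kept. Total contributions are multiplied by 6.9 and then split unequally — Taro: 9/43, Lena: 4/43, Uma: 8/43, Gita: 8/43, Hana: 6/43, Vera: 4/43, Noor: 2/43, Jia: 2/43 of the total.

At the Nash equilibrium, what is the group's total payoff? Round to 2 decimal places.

771.00 dollars

For player j, contributing a unit is worthwhile iff 6.9 × (j's share) ≥ 1, i.e. iff j's share is at least 0.1449.
Taro, Uma and Gita are above the threshold, contributing 30 each; the remaining 5 contribute 0. Total contributed: 90.
The restocking fund pays out 6.9 × 90 = 621.00 in total (split across the unequal shares, but the aggregate is all that matters for the group sum).
The 5 free-riders keep 30 each, adding 150. Group total = 150 + 621.00 = 771.00.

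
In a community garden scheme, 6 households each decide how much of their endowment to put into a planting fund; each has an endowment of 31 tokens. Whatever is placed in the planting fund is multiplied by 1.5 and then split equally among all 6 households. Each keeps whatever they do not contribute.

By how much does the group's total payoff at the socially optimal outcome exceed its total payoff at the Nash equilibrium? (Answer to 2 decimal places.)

Each contributed unit returns 1.5/6 = 0.2500 to its contributor — below 1 — so contributing 0 is dominant for every player. At the Nash equilibrium everyone keeps their 31, and the group total is 6 × 31 = 186.
Each contributed unit returns 1.500 to the group as a whole (0.2500 to each of 6 players), which exceeds 1, so the social optimum is full contribution: group total = 1.500 × 186 = 279.00.
Efficiency loss = 279.00 − 186 = 93.00.

93.00 tokens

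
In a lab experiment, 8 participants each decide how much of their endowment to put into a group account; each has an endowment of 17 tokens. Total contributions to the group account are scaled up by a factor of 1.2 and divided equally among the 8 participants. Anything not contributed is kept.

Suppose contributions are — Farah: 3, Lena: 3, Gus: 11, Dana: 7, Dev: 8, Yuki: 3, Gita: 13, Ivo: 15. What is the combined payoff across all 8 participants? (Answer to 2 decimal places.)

148.60 tokens

Total contributed: 3 + 3 + 11 + 7 + 8 + 3 + 13 + 15 = 63; total kept: 8 × 17 − 63 = 73.
The group account pays out 1.2 × 63 = 75.60 in aggregate.
Group total = 73 + 75.60 = 148.60.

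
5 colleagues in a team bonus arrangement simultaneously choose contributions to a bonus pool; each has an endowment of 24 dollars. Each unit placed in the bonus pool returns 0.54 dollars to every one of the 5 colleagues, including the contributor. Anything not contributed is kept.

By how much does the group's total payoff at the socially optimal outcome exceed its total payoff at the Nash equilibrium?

The private return per contributed unit is 0.54 < 1, so contributing 0 is dominant for every player. At the Nash equilibrium everyone keeps their 24, and the group total is 5 × 24 = 120.
Each contributed unit returns 2.700 to the group as a whole (0.54 to each of 5 players), which exceeds 1, so the social optimum is full contribution: group total = 2.700 × 120 = 324.00.
Efficiency loss = 324.00 − 120 = 204.00.

204.00 dollars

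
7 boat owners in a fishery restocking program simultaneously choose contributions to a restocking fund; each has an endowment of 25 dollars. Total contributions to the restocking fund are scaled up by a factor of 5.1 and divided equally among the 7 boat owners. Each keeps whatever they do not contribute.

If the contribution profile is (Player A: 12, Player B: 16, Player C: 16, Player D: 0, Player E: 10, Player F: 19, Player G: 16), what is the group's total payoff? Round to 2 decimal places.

539.90 dollars

Total contributed: 12 + 16 + 16 + 0 + 10 + 19 + 16 = 89; total kept: 7 × 25 − 89 = 86.
The restocking fund pays out 5.1 × 89 = 453.90 in aggregate.
Group total = 86 + 453.90 = 539.90.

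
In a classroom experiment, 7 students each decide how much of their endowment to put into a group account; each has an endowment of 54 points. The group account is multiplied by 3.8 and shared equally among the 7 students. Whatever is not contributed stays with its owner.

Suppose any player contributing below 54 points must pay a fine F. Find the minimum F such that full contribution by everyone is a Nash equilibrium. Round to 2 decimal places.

24.69 points

Given the others contribute fully, the best deviation is to contribute 0 (any partial contribution still incurs the fine and gives up units whose private return 0.5429 is below 1).
Deviating from 54 to 0 saves 54 points but forfeits the deviator's share of the drop in the group account: 3.8/7 × 54 = 29.31.
So the deviation gain is 54 − 29.31 = 24.69, and the fine must be at least 24.69 points to wipe it out.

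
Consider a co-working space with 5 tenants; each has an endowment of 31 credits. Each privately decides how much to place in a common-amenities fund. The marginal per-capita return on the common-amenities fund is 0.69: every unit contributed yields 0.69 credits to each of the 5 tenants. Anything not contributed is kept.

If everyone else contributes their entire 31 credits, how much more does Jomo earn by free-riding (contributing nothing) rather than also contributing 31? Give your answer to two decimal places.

9.61 credits

Switching from a contribution of 31 to 0 lets Jomo keep an extra 31 credits, but lowers the common-amenities fund by 31, which costs Jomo their own share of that drop: 0.69 × 31 = 21.39.
Net gain = 31 − 21.39 = 9.61. The private return per contributed unit (0.69) is below 1, so free-riding is indeed the best response regardless of what the others do.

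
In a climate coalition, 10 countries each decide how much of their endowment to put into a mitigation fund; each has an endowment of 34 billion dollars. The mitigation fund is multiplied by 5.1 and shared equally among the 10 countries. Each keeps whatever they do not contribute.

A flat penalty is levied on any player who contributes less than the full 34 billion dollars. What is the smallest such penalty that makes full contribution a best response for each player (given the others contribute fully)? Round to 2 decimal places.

16.66 billion dollars

Given the others contribute fully, the best deviation is to contribute 0 (any partial contribution still incurs the fine and gives up units whose private return 0.5100 is below 1).
Deviating from 34 to 0 saves 34 billion dollars but forfeits the deviator's share of the drop in the mitigation fund: 5.1/10 × 34 = 17.34.
So the deviation gain is 34 − 17.34 = 16.66, and the fine must be at least 16.66 billion dollars to wipe it out.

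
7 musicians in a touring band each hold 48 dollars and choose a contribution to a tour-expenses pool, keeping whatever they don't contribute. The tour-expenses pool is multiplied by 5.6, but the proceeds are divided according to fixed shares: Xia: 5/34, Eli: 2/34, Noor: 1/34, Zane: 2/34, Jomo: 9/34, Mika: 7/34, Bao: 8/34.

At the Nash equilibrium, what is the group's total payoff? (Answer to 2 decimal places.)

998.40 dollars

Each unit j contributes comes back to j as 5.6 × (j's share), so j prefers to contribute only if that share exceeds 1/5.6 = 0.1786; otherwise keeping the unit dominates.
Jomo, Mika and Bao clear that bar, contributing 48 each; the remaining 4 contribute 0. Total contributed: 144.
The tour-expenses pool pays out 5.6 × 144 = 806.40 in total (split across the unequal shares, but the aggregate is all that matters for the group sum).
The 4 free-riders keep 48 each, adding 192. Group total = 192 + 806.40 = 998.40.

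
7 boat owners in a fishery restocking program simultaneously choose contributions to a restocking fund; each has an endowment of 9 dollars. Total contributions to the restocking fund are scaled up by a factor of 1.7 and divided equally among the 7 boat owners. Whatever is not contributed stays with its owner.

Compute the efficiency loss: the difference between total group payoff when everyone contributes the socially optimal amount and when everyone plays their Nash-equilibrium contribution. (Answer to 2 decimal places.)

Each contributed unit returns 1.7/7 = 0.2429 to its contributor — below 1 — so contributing 0 is dominant for every player. At the Nash equilibrium everyone keeps their 9, and the group total is 7 × 9 = 63.
Each contributed unit returns 1.700 to the group as a whole (0.2429 to each of 7 players), which exceeds 1, so the social optimum is full contribution: group total = 1.700 × 63 = 107.10.
Efficiency loss = 107.10 − 63 = 44.10.

44.10 dollars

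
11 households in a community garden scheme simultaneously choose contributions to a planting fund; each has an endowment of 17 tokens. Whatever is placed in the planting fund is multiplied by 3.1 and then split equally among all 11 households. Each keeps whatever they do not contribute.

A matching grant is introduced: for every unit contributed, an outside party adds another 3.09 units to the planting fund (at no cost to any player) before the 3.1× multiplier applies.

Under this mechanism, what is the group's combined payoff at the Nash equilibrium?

2370.97 tokens

Under the mechanism each unit contributed yields 3.1 × 4.09 / 11 = 1.1526 back to its contributor per unit of net cost, which exceeds 1, making full contribution the dominant choice for everyone.
At the Nash equilibrium everyone contributes 17. Group total payoff = 3.1 × 4.09 × 187 = 2370.97.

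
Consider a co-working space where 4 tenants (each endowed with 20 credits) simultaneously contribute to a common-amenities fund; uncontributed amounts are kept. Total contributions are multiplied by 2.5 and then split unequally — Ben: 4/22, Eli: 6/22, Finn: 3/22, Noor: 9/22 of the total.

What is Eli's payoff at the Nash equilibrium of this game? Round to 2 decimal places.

33.64 credits

For player j, contributing a unit is worthwhile iff 2.5 × (j's share) ≥ 1, i.e. iff j's share is at least 0.4000.
Noor alone (share 9/22) is above the threshold, contributing 20; the remaining 3 contribute 0. Total contributed: 20.
Eli keeps 20 and receives 2.5 × 20 × 6/22 = 13.64 from the common-amenities fund, for a payoff of 33.64.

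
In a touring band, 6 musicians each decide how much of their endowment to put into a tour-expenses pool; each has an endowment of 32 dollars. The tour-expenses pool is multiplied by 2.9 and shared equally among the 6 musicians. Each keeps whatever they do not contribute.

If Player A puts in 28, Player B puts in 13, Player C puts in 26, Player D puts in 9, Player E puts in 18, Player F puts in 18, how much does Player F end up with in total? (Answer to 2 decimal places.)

68.13 dollars

Total contributed: 28 + 13 + 26 + 9 + 18 + 18 = 112.
Each receives 2.9 × 112 / 6 = 54.13 from the tour-expenses pool.
Player F keeps 32 − 18 = 14, so Player F's payoff is 14 + 54.13 = 68.13.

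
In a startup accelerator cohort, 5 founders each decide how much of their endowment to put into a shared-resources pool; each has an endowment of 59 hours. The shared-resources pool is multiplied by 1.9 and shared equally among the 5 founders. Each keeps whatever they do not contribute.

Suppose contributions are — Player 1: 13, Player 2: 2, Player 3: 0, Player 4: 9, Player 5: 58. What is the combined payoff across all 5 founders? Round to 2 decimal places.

368.80 hours

Total contributed: 13 + 2 + 0 + 9 + 58 = 82; total kept: 5 × 59 − 82 = 213.
The shared-resources pool pays out 1.9 × 82 = 155.80 in aggregate.
Group total = 213 + 155.80 = 368.80.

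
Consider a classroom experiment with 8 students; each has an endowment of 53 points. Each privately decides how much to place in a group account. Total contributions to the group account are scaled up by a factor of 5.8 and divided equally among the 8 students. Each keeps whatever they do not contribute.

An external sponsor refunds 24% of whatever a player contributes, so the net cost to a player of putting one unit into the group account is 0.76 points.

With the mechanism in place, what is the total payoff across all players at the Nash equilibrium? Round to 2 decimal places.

424.00 points

Even with the mechanism, each unit contributed returns only (5.8/8) / 0.76 = 0.9539 per unit of net cost, so contributing nothing is still dominant.
Everyone keeps their endowment and the group total is 8 × 53 = 424.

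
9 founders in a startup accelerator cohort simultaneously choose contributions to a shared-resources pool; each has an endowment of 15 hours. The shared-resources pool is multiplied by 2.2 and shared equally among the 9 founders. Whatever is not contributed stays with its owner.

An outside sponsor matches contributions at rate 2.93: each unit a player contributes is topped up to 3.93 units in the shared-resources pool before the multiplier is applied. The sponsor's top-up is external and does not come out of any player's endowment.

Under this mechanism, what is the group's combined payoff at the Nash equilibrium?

With the mechanism, a contributed unit returns 2.2 × 3.93 / 9 = 0.9607 per unit of net cost — still below 1 — so contributing 0 remains dominant for every player.
Everyone keeps their endowment and the group total is 9 × 15 = 135.

135.00 hours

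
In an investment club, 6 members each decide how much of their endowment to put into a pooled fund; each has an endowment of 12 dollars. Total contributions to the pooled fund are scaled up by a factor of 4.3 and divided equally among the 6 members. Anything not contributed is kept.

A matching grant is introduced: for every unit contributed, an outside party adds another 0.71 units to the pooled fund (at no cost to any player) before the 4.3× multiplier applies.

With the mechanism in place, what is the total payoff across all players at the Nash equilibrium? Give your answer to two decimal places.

Under the mechanism each unit contributed yields 4.3 × 1.71 / 6 = 1.2255 back to its contributor per unit of net cost, which exceeds 1, making full contribution the dominant choice for everyone.
So the Nash equilibrium is full contribution by all 6; the group earns 4.3 × 1.71 × 72 = 529.42.

529.42 dollars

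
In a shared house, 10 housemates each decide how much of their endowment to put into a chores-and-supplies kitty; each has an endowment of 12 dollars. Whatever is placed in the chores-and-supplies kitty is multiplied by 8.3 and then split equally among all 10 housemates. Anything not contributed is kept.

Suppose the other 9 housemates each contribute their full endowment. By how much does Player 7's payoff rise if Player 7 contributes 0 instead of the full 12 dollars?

Switching from a contribution of 12 to 0 lets Player 7 keep an extra 12 dollars, but lowers the chores-and-supplies kitty by 12, which costs Player 7 their own share of that drop: 8.3/10 × 12 = 9.96.
Net gain = 12 − 9.96 = 2.04. The private return per contributed unit (0.8300) is below 1, so free-riding is indeed the best response regardless of what the others do.

2.04 dollars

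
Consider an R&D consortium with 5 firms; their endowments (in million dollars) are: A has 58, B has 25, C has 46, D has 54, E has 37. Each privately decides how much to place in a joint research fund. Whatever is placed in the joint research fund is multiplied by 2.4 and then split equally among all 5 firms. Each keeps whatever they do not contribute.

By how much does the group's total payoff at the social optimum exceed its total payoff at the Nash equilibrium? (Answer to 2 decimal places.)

308.00 million dollars

The private return per contributed unit is 2.4/5 = 0.4800 < 1 for every player regardless of endowment, so the Nash equilibrium is zero contribution and the group total is Σ E_j = 58 + 25 + 46 + 54 + 37 = 220.
Each contributed unit returns 2.400 to the group, so the social optimum is full contribution by everyone: group total = 2.400 × 220 = 528.00.
Efficiency loss = (2.400 − 1) × 220 = 308.00.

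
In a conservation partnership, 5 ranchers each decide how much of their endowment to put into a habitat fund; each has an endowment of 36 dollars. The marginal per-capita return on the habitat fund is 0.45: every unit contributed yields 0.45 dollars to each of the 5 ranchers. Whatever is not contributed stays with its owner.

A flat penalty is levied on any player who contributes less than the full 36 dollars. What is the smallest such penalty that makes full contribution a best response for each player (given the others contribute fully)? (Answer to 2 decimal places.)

19.80 dollars

Given the others contribute fully, the best deviation is to contribute 0 (any partial contribution still incurs the fine and gives up units whose private return 0.45 is below 1).
Deviating from 36 to 0 saves 36 dollars but forfeits the deviator's share of the drop in the habitat fund: 0.45 × 36 = 16.20.
So the deviation gain is 36 − 16.20 = 19.80, and the fine must be at least 19.80 dollars to wipe it out.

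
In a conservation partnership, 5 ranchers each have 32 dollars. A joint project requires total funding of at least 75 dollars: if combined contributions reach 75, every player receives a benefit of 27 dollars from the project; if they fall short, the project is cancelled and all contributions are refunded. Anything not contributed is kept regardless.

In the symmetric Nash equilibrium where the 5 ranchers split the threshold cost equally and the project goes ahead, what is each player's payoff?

Equal share of the threshold: 75/5 = 15.
At this profile no one gains by cutting their contribution: any cut drops the total below 75, the project is cancelled, contributions are refunded, and the deviator ends with 32, which is less than 32 − 15 + 27 = 44. Contributing more than 15 just wastes the excess. So contributing exactly 15 is a best response.
Each player's payoff: 32 − 15 + 27 = 44.

44 dollars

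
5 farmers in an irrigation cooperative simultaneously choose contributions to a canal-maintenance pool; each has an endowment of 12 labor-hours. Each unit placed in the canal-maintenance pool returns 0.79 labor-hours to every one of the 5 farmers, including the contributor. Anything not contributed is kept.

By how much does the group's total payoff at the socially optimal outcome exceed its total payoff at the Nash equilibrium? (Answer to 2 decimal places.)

The private return per contributed unit is 0.79 < 1, so contributing 0 is dominant for every player. At the Nash equilibrium everyone keeps their 12, and the group total is 5 × 12 = 60.
Each contributed unit returns 3.950 to the group as a whole (0.79 to each of 5 players), which exceeds 1, so the social optimum is full contribution: group total = 3.950 × 60 = 237.00.
Efficiency loss = 237.00 − 60 = 177.00.

177.00 labor-hours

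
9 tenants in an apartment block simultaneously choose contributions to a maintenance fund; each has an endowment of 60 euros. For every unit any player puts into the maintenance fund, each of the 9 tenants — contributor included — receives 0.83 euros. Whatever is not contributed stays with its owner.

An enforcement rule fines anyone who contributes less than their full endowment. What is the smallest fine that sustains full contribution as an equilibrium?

10.20 euros

Given the others contribute fully, the best deviation is to contribute 0 (any partial contribution still incurs the fine and gives up units whose private return 0.83 is below 1).
Deviating from 60 to 0 saves 60 euros but forfeits the deviator's share of the drop in the maintenance fund: 0.83 × 60 = 49.80.
So the deviation gain is 60 − 49.80 = 10.20, and the fine must be at least 10.20 euros to wipe it out.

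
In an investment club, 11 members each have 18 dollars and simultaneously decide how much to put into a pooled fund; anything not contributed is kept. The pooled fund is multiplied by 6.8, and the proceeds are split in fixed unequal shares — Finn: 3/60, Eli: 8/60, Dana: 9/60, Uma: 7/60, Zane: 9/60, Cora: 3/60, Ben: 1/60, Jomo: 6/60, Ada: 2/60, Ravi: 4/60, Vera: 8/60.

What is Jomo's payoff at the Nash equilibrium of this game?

42.48 dollars

A player with share s gets back 6.8·s per unit contributed, so full contribution is dominant for anyone with s > 1/6.8 = 0.1471 and zero contribution is dominant for anyone below.
Dana and Zane clear that bar, contributing 18 each; the remaining 9 contribute 0. Total contributed: 36.
Jomo keeps 18 and receives 6.8 × 36 × 6/60 = 24.48 from the pooled fund, for a payoff of 42.48.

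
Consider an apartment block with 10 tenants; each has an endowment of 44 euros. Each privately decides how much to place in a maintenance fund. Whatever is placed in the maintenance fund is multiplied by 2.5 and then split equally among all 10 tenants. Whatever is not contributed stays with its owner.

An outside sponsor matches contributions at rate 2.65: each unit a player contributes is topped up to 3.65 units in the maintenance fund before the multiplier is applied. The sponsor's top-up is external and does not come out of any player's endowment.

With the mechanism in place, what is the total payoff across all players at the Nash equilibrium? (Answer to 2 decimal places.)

440.00 euros

Even with the mechanism, each unit contributed returns only 2.5 × 3.65 / 10 = 0.9125 per unit of net cost, so contributing nothing is still dominant.
Everyone keeps their endowment and the group total is 10 × 44 = 440.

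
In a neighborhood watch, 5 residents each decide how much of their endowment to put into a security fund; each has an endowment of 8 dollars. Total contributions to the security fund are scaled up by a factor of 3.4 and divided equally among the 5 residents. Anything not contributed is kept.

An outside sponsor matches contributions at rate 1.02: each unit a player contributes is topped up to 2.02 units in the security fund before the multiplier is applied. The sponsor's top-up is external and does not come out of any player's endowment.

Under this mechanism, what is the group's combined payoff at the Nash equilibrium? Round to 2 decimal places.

274.72 dollars

With the mechanism, a contributed unit returns 3.4 × 2.02 / 5 = 1.3736 per unit of net cost to the contributor — now above 1 — so contributing fully is weakly dominant for every player.
At the Nash equilibrium everyone contributes 8. Group total payoff = 3.4 × 2.02 × 40 = 274.72.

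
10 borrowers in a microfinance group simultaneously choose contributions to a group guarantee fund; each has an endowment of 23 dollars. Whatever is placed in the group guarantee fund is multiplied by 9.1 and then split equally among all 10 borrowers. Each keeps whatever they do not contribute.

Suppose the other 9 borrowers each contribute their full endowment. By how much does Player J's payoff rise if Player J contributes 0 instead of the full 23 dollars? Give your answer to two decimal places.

2.07 dollars

Switching from a contribution of 23 to 0 lets Player J keep an extra 23 dollars, but lowers the group guarantee fund by 23, which costs Player J their own share of that drop: 9.1/10 × 23 = 20.93.
Net gain = 23 − 20.93 = 2.07. The private return per contributed unit (0.9100) is below 1, so free-riding is indeed the best response regardless of what the others do.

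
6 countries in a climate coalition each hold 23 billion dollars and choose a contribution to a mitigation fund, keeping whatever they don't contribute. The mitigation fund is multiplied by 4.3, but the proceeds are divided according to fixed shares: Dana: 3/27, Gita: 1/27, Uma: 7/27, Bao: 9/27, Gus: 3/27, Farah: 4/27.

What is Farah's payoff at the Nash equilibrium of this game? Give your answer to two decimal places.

52.30 billion dollars

Player j's private return per contributed unit is 4.3 × (j's share). Contributing is weakly dominant for j when that share is at least 1/4.3 = 0.2326, and contributing 0 is dominant otherwise.
Uma and Bao are above the threshold, contributing 23 each; the remaining 4 contribute 0. Total contributed: 46.
Farah keeps 23 and receives 4.3 × 46 × 4/27 = 29.30 from the mitigation fund, for a payoff of 52.30.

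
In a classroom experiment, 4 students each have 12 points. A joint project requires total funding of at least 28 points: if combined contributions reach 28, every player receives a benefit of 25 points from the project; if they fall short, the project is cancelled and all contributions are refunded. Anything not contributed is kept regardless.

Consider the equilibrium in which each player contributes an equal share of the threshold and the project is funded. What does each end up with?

Equal share of the threshold: 28/4 = 7.
At this profile no one gains by cutting their contribution: any cut drops the total below 28, the project is cancelled, contributions are refunded, and the deviator ends with 12, which is less than 12 − 7 + 25 = 30. Contributing more than 7 just wastes the excess. So contributing exactly 7 is a best response.
Each player's payoff: 12 − 7 + 25 = 30.

30 points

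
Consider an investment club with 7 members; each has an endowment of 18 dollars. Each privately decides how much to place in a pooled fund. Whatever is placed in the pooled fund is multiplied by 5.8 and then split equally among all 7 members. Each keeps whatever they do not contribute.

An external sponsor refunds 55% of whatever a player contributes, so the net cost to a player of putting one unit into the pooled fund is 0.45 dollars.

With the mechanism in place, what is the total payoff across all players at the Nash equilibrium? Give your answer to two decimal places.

With the mechanism, a contributed unit returns (5.8/7) / 0.45 = 1.8413 per unit of net cost to the contributor — now above 1 — so contributing fully is weakly dominant for every player.
So the Nash equilibrium is full contribution by all 7; the group earns 7 × (18 × 0.55 + 5.8 × 18) = 800.10.

800.10 dollars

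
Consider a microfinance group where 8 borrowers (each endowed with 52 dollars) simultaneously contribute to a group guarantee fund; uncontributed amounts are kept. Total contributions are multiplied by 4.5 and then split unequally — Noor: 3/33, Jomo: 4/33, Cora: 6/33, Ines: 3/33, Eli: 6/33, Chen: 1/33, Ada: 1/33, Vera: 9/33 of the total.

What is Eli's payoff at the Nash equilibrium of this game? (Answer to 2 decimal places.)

94.55 dollars

A player with share s gets back 4.5·s per unit contributed, so full contribution is dominant for anyone with s > 1/4.5 = 0.2222 and zero contribution is dominant for anyone below.
Vera alone (share 9/33) is above the threshold, contributing 52; the remaining 7 contribute 0. Total contributed: 52.
Eli keeps 52 and receives 4.5 × 52 × 6/33 = 42.55 from the group guarantee fund, for a payoff of 94.55.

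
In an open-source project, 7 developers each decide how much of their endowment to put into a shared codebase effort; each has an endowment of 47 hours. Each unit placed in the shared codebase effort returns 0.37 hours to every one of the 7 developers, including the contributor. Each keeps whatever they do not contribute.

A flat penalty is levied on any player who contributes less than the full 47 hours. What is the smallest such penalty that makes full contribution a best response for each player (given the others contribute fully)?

Given the others contribute fully, the best deviation is to contribute 0 (any partial contribution still incurs the fine and gives up units whose private return 0.37 is below 1).
Deviating from 47 to 0 saves 47 hours but forfeits the deviator's share of the drop in the shared codebase effort: 0.37 × 47 = 17.39.
So the deviation gain is 47 − 17.39 = 29.61, and the fine must be at least 29.61 hours to wipe it out.

29.61 hours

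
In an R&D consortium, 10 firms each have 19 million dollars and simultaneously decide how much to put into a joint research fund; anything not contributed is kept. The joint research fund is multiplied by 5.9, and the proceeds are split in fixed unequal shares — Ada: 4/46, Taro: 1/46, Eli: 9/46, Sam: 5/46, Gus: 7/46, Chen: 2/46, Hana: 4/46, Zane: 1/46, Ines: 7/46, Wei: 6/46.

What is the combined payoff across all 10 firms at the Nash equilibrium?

A player with share s gets back 5.9·s per unit contributed, so full contribution is dominant for anyone with s > 1/5.9 = 0.1695 and zero contribution is dominant for anyone below.
The only share above 0.1695 is Eli's 9/46, contributing 19; the remaining 9 contribute 0. Total contributed: 19.
The joint research fund pays out 5.9 × 19 = 112.10 in total (split across the unequal shares, but the aggregate is all that matters for the group sum).
The 9 free-riders keep 19 each, adding 171. Group total = 171 + 112.10 = 283.10.

283.10 million dollars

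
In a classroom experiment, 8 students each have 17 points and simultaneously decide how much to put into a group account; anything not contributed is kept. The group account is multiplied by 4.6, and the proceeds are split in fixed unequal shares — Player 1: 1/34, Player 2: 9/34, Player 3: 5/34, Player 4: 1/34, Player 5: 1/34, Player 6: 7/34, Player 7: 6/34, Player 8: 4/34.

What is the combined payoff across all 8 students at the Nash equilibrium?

A player with share s gets back 4.6·s per unit contributed, so full contribution is dominant for anyone with s > 1/4.6 = 0.2174 and zero contribution is dominant for anyone below.
Player 2 alone (share 9/34) is above the threshold, contributing 17; the remaining 7 contribute 0. Total contributed: 17.
The group account pays out 4.6 × 17 = 78.20 in total (split across the unequal shares, but the aggregate is all that matters for the group sum).
The 7 free-riders keep 17 each, adding 119. Group total = 119 + 78.20 = 197.20.

197.20 points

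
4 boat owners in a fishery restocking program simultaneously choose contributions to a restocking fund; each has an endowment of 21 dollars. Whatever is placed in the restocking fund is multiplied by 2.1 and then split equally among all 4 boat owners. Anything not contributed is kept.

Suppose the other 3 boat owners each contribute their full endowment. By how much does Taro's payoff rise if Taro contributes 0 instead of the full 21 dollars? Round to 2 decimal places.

Switching from a contribution of 21 to 0 lets Taro keep an extra 21 dollars, but lowers the restocking fund by 21, which costs Taro their own share of that drop: 2.1/4 × 21 = 11.02.
Net gain = 21 − 11.02 = 9.98. The private return per contributed unit (0.5250) is below 1, so free-riding is indeed the best response regardless of what the others do.

9.98 dollars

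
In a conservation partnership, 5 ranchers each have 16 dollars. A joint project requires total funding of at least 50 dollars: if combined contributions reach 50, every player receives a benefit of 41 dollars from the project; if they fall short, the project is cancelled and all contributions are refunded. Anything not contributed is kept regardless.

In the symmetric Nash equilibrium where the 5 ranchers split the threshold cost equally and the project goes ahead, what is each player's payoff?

Equal share of the threshold: 50/5 = 10.
At this profile no one gains by cutting their contribution: any cut drops the total below 50, the project is cancelled, contributions are refunded, and the deviator ends with 16, which is less than 16 − 10 + 41 = 47. Contributing more than 10 just wastes the excess. So contributing exactly 10 is a best response.
Each player's payoff: 16 − 10 + 41 = 47.

47 dollars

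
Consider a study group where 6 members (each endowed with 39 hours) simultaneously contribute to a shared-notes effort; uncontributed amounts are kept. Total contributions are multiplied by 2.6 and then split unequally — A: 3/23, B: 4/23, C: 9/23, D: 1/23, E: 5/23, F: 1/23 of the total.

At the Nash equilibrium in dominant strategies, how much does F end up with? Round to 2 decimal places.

Player j's private return per contributed unit is 2.6 × (j's share). Contributing is weakly dominant for j when that share is at least 1/2.6 = 0.3846, and contributing 0 is dominant otherwise.
The only share above 0.3846 is C's 9/23, contributing 39; the remaining 5 contribute 0. Total contributed: 39.
F keeps 39 and receives 2.6 × 39 × 1/23 = 4.41 from the shared-notes effort, for a payoff of 43.41.

43.41 hours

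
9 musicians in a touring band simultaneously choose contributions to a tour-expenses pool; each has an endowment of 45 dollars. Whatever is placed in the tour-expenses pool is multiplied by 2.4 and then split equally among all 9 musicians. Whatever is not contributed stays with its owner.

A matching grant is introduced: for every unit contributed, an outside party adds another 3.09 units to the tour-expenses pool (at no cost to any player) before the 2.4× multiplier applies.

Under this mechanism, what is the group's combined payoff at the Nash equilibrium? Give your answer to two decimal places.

The effective private return per unit is now 2.4 × 4.09 / 9 = 1.0907 > 1, so every player's dominant strategy flips to full contribution.
At the Nash equilibrium everyone contributes 45. Group total payoff = 2.4 × 4.09 × 405 = 3975.48.

3975.48 dollars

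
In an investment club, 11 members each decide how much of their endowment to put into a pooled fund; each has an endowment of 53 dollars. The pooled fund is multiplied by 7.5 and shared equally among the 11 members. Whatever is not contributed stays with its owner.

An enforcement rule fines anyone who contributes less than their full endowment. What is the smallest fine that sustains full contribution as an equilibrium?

Given the others contribute fully, the best deviation is to contribute 0 (any partial contribution still incurs the fine and gives up units whose private return 0.6818 is below 1).
Deviating from 53 to 0 saves 53 dollars but forfeits the deviator's share of the drop in the pooled fund: 7.5/11 × 53 = 36.14.
So the deviation gain is 53 − 36.14 = 16.86, and the fine must be at least 16.86 dollars to wipe it out.

16.86 dollars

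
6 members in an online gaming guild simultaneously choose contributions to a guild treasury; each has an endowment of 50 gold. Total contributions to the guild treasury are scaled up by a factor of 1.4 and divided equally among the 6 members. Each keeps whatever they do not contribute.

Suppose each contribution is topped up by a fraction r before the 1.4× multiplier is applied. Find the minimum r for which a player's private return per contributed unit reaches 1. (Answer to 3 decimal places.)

3.286

With matching at rate r, one contributed unit becomes (1 + r) in the guild treasury and returns 1.4 × (1 + r) / 6 to the contributor.
Setting this equal to 1: 1 + r = 6/1.4 = 4.2857.
So the minimum matching rate is r = 4.2857 − 1 = 3.286.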